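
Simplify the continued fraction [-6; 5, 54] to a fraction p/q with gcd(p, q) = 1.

-1572/271

Work from the innermost term outward:
Start with 54.
5 + 1/(54/1) = 5 + 1/54 = 271/54
-6 + 1/(271/54) = -6 + 54/271 = -1572/271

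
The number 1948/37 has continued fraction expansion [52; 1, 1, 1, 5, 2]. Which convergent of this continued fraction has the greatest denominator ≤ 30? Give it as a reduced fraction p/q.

a_0 = 52: 52/1  (≤ bound)
a_1 = 1: 53/1  (≤ bound)
a_2 = 1: 105/2  (≤ bound)
a_3 = 1: 158/3  (≤ bound)
a_4 = 5: 895/17  (≤ bound)
a_5 = 2: 1948/37  (> 30, stop)

895/17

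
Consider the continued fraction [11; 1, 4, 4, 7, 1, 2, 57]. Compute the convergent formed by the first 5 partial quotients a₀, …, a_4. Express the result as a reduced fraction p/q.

Start with 7.
4 + 1/(7/1) = 4 + 1/7 = 29/7
4 + 1/(29/7) = 4 + 7/29 = 123/29
1 + 1/(123/29) = 1 + 29/123 = 152/123
11 + 1/(152/123) = 11 + 123/152 = 1795/152

1795/152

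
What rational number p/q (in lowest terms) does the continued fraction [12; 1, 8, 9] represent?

1057/82

a_0 = 12: 12/1
a_1 = 1: 13/1
a_2 = 8: 116/9
a_3 = 9: 1057/82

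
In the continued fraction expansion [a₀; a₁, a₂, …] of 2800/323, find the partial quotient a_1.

2800 = 8·323 + 216, so a_0 = 8
323 = 1·216 + 107, so a_1 = 1

1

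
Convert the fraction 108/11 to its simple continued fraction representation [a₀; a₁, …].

[9; 1, 4, 2]

⌊108/11⌋ = 9, remainder 9
⌊11/9⌋ = 1, remainder 2
⌊9/2⌋ = 4, remainder 1
⌊2/1⌋ = 2, remainder 0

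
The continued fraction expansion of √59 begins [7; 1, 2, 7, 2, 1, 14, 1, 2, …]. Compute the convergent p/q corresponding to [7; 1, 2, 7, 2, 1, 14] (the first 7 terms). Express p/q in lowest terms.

Collapse the nested fraction from the inside out:
Start with 14.
1 + 1/(14/1) = 1 + 1/14 = 15/14
2 + 1/(15/14) = 2 + 14/15 = 44/15
7 + 1/(44/15) = 7 + 15/44 = 323/44
2 + 1/(323/44) = 2 + 44/323 = 690/323
1 + 1/(690/323) = 1 + 323/690 = 1013/690
7 + 1/(1013/690) = 7 + 690/1013 = 7781/1013

7781/1013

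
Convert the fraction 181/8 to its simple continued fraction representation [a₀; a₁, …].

[22; 1, 1, 1, 2]

181 = 22·8 + 5, so a_0 = 22
8 = 1·5 + 3, so a_1 = 1
5 = 1·3 + 2, so a_2 = 1
3 = 1·2 + 1, so a_3 = 1
2 = 2·1 + 0, so a_4 = 2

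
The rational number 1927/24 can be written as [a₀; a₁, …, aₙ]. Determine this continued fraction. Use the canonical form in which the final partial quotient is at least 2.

[80; 3, 2, 3]

Apply division with remainder until the remainder is 0:
⌊1927/24⌋ = 80, remainder 7
⌊24/7⌋ = 3, remainder 3
⌊7/3⌋ = 2, remainder 1
⌊3/1⌋ = 3, remainder 0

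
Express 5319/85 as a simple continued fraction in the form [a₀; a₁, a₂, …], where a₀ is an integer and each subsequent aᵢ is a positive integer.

Apply division with remainder until the remainder is 0:
5319 = 62·85 + 49, so a_0 = 62
85 = 1·49 + 36, so a_1 = 1
49 = 1·36 + 13, so a_2 = 1
36 = 2·13 + 10, so a_3 = 2
13 = 1·10 + 3, so a_4 = 1
10 = 3·3 + 1, so a_5 = 3
3 = 3·1 + 0, so a_6 = 3

[62; 1, 1, 2, 1, 3, 3]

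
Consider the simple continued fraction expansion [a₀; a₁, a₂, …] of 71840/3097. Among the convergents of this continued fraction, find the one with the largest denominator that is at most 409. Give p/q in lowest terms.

List convergents until the denominator exceeds the bound:
a_0 = 23: 23/1  (≤ bound)
a_1 = 5: 116/5  (≤ bound)
a_2 = 11: 1299/56  (≤ bound)
a_3 = 1: 1415/61  (≤ bound)
a_4 = 2: 4129/178  (≤ bound)
a_5 = 2: 9673/417  (> 409, stop)

4129/178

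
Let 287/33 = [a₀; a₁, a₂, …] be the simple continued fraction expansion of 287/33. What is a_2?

2

⌊287/33⌋ = 8, remainder 23
⌊33/23⌋ = 1, remainder 10
⌊23/10⌋ = 2, remainder 3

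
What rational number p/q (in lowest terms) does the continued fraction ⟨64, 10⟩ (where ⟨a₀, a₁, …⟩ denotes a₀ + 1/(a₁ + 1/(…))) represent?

641/10

a_0 = 64: 64/1
a_1 = 10: 641/10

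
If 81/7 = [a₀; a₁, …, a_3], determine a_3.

81 = 11·7 + 4, so a_0 = 11
7 = 1·4 + 3, so a_1 = 1
4 = 1·3 + 1, so a_2 = 1
3 = 3·1 + 0, so a_3 = 3

3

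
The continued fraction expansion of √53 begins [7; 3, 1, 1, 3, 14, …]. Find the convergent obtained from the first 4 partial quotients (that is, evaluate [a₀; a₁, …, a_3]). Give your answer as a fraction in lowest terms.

Start with 1.
1 + 1/(1/1) = 1 + 1/1 = 2/1
3 + 1/(2/1) = 3 + 1/2 = 7/2
7 + 1/(7/2) = 7 + 2/7 = 51/7

51/7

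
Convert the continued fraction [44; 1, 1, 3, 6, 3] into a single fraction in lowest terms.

Work from the innermost term outward:
Start with 3.
6 + 1/(3/1) = 6 + 1/3 = 19/3
3 + 1/(19/3) = 3 + 3/19 = 60/19
1 + 1/(60/19) = 1 + 19/60 = 79/60
1 + 1/(79/60) = 1 + 60/79 = 139/79
44 + 1/(139/79) = 44 + 79/139 = 6195/139

6195/139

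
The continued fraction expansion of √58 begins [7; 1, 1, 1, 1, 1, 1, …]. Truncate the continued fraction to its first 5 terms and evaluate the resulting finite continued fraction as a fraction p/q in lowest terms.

Start with 1.
1 + 1/(1/1) = 1 + 1/1 = 2/1
1 + 1/(2/1) = 1 + 1/2 = 3/2
1 + 1/(3/2) = 1 + 2/3 = 5/3
7 + 1/(5/3) = 7 + 3/5 = 38/5

38/5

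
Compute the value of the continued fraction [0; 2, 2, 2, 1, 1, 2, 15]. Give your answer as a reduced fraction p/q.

Start with 15.
2 + 1/(15/1) = 2 + 1/15 = 31/15
1 + 1/(31/15) = 1 + 15/31 = 46/31
1 + 1/(46/31) = 1 + 31/46 = 77/46
2 + 1/(77/46) = 2 + 46/77 = 200/77
2 + 1/(200/77) = 2 + 77/200 = 477/200
2 + 1/(477/200) = 2 + 200/477 = 1154/477
0 + 1/(1154/477) = 0 + 477/1154 = 477/1154

477/1154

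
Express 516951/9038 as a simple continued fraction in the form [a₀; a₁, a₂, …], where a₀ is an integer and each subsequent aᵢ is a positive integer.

[57; 5, 15, 1, 3, 1, 10, 2]

Run the Euclidean algorithm, recording each quotient:
516951 = 57·9038 + 1785, so a_0 = 57
9038 = 5·1785 + 113, so a_1 = 5
1785 = 15·113 + 90, so a_2 = 15
113 = 1·90 + 23, so a_3 = 1
90 = 3·23 + 21, so a_4 = 3
23 = 1·21 + 2, so a_5 = 1
21 = 10·2 + 1, so a_6 = 10
2 = 2·1 + 0, so a_7 = 2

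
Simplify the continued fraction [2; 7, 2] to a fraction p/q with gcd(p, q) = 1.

Starting at the tail and folding back:
Start with 2.
7 + 1/(2/1) = 7 + 1/2 = 15/2
2 + 1/(15/2) = 2 + 2/15 = 32/15

32/15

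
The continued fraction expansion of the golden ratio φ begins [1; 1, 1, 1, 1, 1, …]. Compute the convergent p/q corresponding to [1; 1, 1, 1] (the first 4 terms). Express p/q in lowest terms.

Build up convergents one term at a time:
a_0 = 1: 1/1
a_1 = 1: 2/1
a_2 = 1: 3/2
a_3 = 1: 5/3

5/3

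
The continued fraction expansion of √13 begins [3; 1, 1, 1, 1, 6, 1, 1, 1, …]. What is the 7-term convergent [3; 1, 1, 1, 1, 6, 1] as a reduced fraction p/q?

a_0 = 3: 3/1
a_1 = 1: 4/1
a_2 = 1: 7/2
a_3 = 1: 11/3
a_4 = 1: 18/5
a_5 = 6: 119/33
a_6 = 1: 137/38

137/38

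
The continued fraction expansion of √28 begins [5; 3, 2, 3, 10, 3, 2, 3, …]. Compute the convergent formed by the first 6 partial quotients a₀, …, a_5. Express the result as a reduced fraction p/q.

a_0 = 5: 5/1
a_1 = 3: 16/3
a_2 = 2: 37/7
a_3 = 3: 127/24
a_4 = 10: 1307/247
a_5 = 3: 4048/765

4048/765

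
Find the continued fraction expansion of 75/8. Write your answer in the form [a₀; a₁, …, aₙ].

Repeatedly divide and take the remainder:
75 = 9·8 + 3, so a_0 = 9
8 = 2·3 + 2, so a_1 = 2
3 = 1·2 + 1, so a_2 = 1
2 = 2·1 + 0, so a_3 = 2

[9; 2, 1, 2]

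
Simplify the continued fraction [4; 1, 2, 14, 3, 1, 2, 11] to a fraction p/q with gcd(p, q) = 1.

25601/5477

Start with 11.
2 + 1/(11/1) = 2 + 1/11 = 23/11
1 + 1/(23/11) = 1 + 11/23 = 34/23
3 + 1/(34/23) = 3 + 23/34 = 125/34
14 + 1/(125/34) = 14 + 34/125 = 1784/125
2 + 1/(1784/125) = 2 + 125/1784 = 3693/1784
1 + 1/(3693/1784) = 1 + 1784/3693 = 5477/3693
4 + 1/(5477/3693) = 4 + 3693/5477 = 25601/5477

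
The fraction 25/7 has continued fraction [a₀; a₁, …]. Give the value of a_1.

⌊25/7⌋ = 3, remainder 4
⌊7/4⌋ = 1, remainder 3

1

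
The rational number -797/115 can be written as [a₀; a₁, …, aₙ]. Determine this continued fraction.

⌊-797/115⌋ = -7, remainder 8
⌊115/8⌋ = 14, remainder 3
⌊8/3⌋ = 2, remainder 2
⌊3/2⌋ = 1, remainder 1
⌊2/1⌋ = 2, remainder 0

[-7; 14, 2, 1, 2]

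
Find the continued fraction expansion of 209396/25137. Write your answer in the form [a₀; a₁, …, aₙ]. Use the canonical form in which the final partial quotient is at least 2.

209396 = 8·25137 + 8300, so a_0 = 8
25137 = 3·8300 + 237, so a_1 = 3
8300 = 35·237 + 5, so a_2 = 35
237 = 47·5 + 2, so a_3 = 47
5 = 2·2 + 1, so a_4 = 2
2 = 2·1 + 0, so a_5 = 2

[8; 3, 35, 47, 2, 2]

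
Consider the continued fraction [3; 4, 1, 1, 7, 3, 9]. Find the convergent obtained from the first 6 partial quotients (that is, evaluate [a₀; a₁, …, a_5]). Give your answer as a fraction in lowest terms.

686/213

a_0 = 3: 3/1
a_1 = 4: 13/4
a_2 = 1: 16/5
a_3 = 1: 29/9
a_4 = 7: 219/68
a_5 = 3: 686/213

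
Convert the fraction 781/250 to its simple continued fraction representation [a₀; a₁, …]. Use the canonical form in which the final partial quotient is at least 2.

⌊781/250⌋ = 3, remainder 31
⌊250/31⌋ = 8, remainder 2
⌊31/2⌋ = 15, remainder 1
⌊2/1⌋ = 2, remainder 0

[3; 8, 15, 2]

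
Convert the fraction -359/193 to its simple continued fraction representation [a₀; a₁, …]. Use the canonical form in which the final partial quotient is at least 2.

-359 ÷ 193 → quotient -2, remainder 27
193 ÷ 27 → quotient 7, remainder 4
27 ÷ 4 → quotient 6, remainder 3
4 ÷ 3 → quotient 1, remainder 1
3 ÷ 1 → quotient 3, remainder 0

[-2; 7, 6, 1, 3]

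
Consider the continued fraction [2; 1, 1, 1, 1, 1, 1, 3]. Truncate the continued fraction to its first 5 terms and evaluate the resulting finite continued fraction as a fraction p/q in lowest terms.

a_0 = 2: 2/1
a_1 = 1: 3/1
a_2 = 1: 5/2
a_3 = 1: 8/3
a_4 = 1: 13/5

13/5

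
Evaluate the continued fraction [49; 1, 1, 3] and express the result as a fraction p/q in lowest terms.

Start with 3.
1 + 1/(3/1) = 1 + 1/3 = 4/3
1 + 1/(4/3) = 1 + 3/4 = 7/4
49 + 1/(7/4) = 49 + 4/7 = 347/7

347/7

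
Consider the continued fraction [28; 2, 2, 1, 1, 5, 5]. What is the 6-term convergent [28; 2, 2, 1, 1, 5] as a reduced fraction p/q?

Compute successive convergents:
a_0 = 28: 28/1
a_1 = 2: 57/2
a_2 = 2: 142/5
a_3 = 1: 199/7
a_4 = 1: 341/12
a_5 = 5: 1904/67

1904/67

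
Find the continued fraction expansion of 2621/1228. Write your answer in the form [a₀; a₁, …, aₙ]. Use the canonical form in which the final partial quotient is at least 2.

2621 ÷ 1228 → quotient 2, remainder 165
1228 ÷ 165 → quotient 7, remainder 73
165 ÷ 73 → quotient 2, remainder 19
73 ÷ 19 → quotient 3, remainder 16
19 ÷ 16 → quotient 1, remainder 3
16 ÷ 3 → quotient 5, remainder 1
3 ÷ 1 → quotient 3, remainder 0

[2; 7, 2, 3, 1, 5, 3]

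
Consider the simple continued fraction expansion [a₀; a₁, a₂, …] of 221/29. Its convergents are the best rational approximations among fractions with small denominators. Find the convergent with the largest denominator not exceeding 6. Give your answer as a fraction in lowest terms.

List convergents until the denominator exceeds the bound:
a_0 = 7: 7/1  (≤ bound)
a_1 = 1: 8/1  (≤ bound)
a_2 = 1: 15/2  (≤ bound)
a_3 = 1: 23/3  (≤ bound)
a_4 = 1: 38/5  (≤ bound)
a_5 = 1: 61/8  (> 6, stop)

38/5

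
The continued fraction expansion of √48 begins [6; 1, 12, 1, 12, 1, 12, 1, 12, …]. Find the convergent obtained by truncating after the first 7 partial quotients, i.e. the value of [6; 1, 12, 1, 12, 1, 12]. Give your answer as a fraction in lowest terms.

17466/2521

Start with 12.
1 + 1/(12/1) = 1 + 1/12 = 13/12
12 + 1/(13/12) = 12 + 12/13 = 168/13
1 + 1/(168/13) = 1 + 13/168 = 181/168
12 + 1/(181/168) = 12 + 168/181 = 2340/181
1 + 1/(2340/181) = 1 + 181/2340 = 2521/2340
6 + 1/(2521/2340) = 6 + 2340/2521 = 17466/2521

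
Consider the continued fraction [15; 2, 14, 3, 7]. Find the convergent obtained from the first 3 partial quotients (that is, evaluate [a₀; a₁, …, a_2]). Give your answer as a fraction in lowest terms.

449/29

Build up convergents one term at a time:
a_0 = 15: 15/1
a_1 = 2: 31/2
a_2 = 14: 449/29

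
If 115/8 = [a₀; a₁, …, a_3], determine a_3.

Repeatedly divide and take the remainder:
115 = 14·8 + 3, so a_0 = 14
8 = 2·3 + 2, so a_1 = 2
3 = 1·2 + 1, so a_2 = 1
2 = 2·1 + 0, so a_3 = 2

2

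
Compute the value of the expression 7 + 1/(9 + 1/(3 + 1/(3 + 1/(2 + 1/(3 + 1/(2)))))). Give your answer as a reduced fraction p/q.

Starting at the tail and folding back:
Start with 2.
3 + 1/(2/1) = 3 + 1/2 = 7/2
2 + 1/(7/2) = 2 + 2/7 = 16/7
3 + 1/(16/7) = 3 + 7/16 = 55/16
3 + 1/(55/16) = 3 + 16/55 = 181/55
9 + 1/(181/55) = 9 + 55/181 = 1684/181
7 + 1/(1684/181) = 7 + 181/1684 = 11969/1684

11969/1684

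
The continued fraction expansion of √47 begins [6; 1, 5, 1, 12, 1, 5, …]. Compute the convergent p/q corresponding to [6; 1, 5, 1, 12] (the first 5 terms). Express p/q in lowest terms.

a_0 = 6: 6/1
a_1 = 1: 7/1
a_2 = 5: 41/6
a_3 = 1: 48/7
a_4 = 12: 617/90

617/90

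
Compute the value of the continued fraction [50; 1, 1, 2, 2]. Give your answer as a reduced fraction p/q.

Work from the innermost term outward:
Start with 2.
2 + 1/(2/1) = 2 + 1/2 = 5/2
1 + 1/(5/2) = 1 + 2/5 = 7/5
1 + 1/(7/5) = 1 + 5/7 = 12/7
50 + 1/(12/7) = 50 + 7/12 = 607/12

607/12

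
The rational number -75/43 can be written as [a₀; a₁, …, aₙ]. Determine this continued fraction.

Run the Euclidean algorithm, recording each quotient:
-75 = -2·43 + 11, so a_0 = -2
43 = 3·11 + 10, so a_1 = 3
11 = 1·10 + 1, so a_2 = 1
10 = 10·1 + 0, so a_3 = 10

[-2; 3, 1, 10]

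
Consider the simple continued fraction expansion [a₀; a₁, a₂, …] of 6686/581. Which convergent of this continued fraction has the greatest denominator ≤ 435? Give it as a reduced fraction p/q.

List convergents until the denominator exceeds the bound:
a_0 = 11: 11/1  (≤ bound)
a_1 = 1: 12/1  (≤ bound)
a_2 = 1: 23/2  (≤ bound)
a_3 = 31: 725/63  (≤ bound)
a_4 = 1: 748/65  (≤ bound)
a_5 = 3: 2969/258  (≤ bound)
a_6 = 2: 6686/581  (> 435, stop)

2969/258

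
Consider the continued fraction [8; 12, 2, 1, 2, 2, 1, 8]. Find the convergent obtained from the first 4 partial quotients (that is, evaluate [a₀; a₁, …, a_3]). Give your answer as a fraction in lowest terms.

a_0 = 8: 8/1
a_1 = 12: 97/12
a_2 = 2: 202/25
a_3 = 1: 299/37

299/37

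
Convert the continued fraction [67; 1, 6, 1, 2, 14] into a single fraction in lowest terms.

22397/330

Starting at the tail and folding back:
Start with 14.
2 + 1/(14/1) = 2 + 1/14 = 29/14
1 + 1/(29/14) = 1 + 14/29 = 43/29
6 + 1/(43/29) = 6 + 29/43 = 287/43
1 + 1/(287/43) = 1 + 43/287 = 330/287
67 + 1/(330/287) = 67 + 287/330 = 22397/330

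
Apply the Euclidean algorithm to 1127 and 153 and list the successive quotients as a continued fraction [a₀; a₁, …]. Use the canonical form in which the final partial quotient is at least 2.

Run the Euclidean algorithm, recording each quotient:
⌊1127/153⌋ = 7, remainder 56
⌊153/56⌋ = 2, remainder 41
⌊56/41⌋ = 1, remainder 15
⌊41/15⌋ = 2, remainder 11
⌊15/11⌋ = 1, remainder 4
⌊11/4⌋ = 2, remainder 3
⌊4/3⌋ = 1, remainder 1
⌊3/1⌋ = 3, remainder 0

[7; 2, 1, 2, 1, 2, 1, 3]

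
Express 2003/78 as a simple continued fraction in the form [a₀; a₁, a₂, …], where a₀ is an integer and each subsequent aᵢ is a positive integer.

Run the Euclidean algorithm, recording each quotient:
2003 = 25·78 + 53, so a_0 = 25
78 = 1·53 + 25, so a_1 = 1
53 = 2·25 + 3, so a_2 = 2
25 = 8·3 + 1, so a_3 = 8
3 = 3·1 + 0, so a_4 = 3

[25; 1, 2, 8, 3]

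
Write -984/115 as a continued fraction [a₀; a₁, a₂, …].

[-9; 2, 3, 1, 12]

Run the Euclidean algorithm, recording each quotient:
-984 = -9·115 + 51, so a_0 = -9
115 = 2·51 + 13, so a_1 = 2
51 = 3·13 + 12, so a_2 = 3
13 = 1·12 + 1, so a_3 = 1
12 = 12·1 + 0, so a_4 = 12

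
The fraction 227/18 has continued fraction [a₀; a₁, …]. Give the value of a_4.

⌊227/18⌋ = 12, remainder 11
⌊18/11⌋ = 1, remainder 7
⌊11/7⌋ = 1, remainder 4
⌊7/4⌋ = 1, remainder 3
⌊4/3⌋ = 1, remainder 1

1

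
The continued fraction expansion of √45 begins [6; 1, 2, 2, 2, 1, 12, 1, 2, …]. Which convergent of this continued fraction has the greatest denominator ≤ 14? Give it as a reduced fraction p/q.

List convergents until the denominator exceeds the bound:
a_0 = 6: 6/1  (≤ bound)
a_1 = 1: 7/1  (≤ bound)
a_2 = 2: 20/3  (≤ bound)
a_3 = 2: 47/7  (≤ bound)
a_4 = 2: 114/17  (> 14, stop)

47/7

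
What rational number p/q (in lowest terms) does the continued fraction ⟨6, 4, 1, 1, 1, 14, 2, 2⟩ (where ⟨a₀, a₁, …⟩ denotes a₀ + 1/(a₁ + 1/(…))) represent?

Use the convergent recurrence hₖ = aₖ·hₖ₋₁ + hₖ₋₂ (and likewise for the denominators kₖ):
a_0 = 6: 6/1
a_1 = 4: 25/4
a_2 = 1: 31/5
a_3 = 1: 56/9
a_4 = 1: 87/14
a_5 = 14: 1274/205
a_6 = 2: 2635/424
a_7 = 2: 6544/1053

6544/1053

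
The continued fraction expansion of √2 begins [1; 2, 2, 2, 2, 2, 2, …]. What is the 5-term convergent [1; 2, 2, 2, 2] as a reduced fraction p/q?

41/29

Start with 2.
2 + 1/(2/1) = 2 + 1/2 = 5/2
2 + 1/(5/2) = 2 + 2/5 = 12/5
2 + 1/(12/5) = 2 + 5/12 = 29/12
1 + 1/(29/12) = 1 + 12/29 = 41/29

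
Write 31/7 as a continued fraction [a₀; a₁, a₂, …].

[4; 2, 3]

Repeatedly divide and take the remainder:
⌊31/7⌋ = 4, remainder 3
⌊7/3⌋ = 2, remainder 1
⌊3/1⌋ = 3, remainder 0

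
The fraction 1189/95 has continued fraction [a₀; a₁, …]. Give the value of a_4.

3

Run the Euclidean algorithm, recording each quotient:
1189 ÷ 95 → quotient 12, remainder 49
95 ÷ 49 → quotient 1, remainder 46
49 ÷ 46 → quotient 1, remainder 3
46 ÷ 3 → quotient 15, remainder 1
3 ÷ 1 → quotient 3, remainder 0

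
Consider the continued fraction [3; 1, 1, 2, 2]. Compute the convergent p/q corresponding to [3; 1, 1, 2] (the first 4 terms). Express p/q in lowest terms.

Start with 2.
1 + 1/(2/1) = 1 + 1/2 = 3/2
1 + 1/(3/2) = 1 + 2/3 = 5/3
3 + 1/(5/3) = 3 + 3/5 = 18/5

18/5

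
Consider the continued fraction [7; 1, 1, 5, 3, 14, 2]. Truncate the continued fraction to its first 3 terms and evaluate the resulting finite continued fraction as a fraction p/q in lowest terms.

a_0 = 7: 7/1
a_1 = 1: 8/1
a_2 = 1: 15/2

15/2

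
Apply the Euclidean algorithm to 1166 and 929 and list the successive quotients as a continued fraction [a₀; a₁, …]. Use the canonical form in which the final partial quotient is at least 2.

[1; 3, 1, 11, 2, 9]

1166 = 1·929 + 237, so a_0 = 1
929 = 3·237 + 218, so a_1 = 3
237 = 1·218 + 19, so a_2 = 1
218 = 11·19 + 9, so a_3 = 11
19 = 2·9 + 1, so a_4 = 2
9 = 9·1 + 0, so a_5 = 9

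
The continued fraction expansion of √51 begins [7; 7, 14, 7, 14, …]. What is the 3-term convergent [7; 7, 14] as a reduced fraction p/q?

707/99

Start with 14.
7 + 1/(14/1) = 7 + 1/14 = 99/14
7 + 1/(99/14) = 7 + 14/99 = 707/99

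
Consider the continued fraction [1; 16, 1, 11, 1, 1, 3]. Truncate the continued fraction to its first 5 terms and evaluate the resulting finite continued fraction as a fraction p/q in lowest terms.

233/220

a_0 = 1: 1/1
a_1 = 16: 17/16
a_2 = 1: 18/17
a_3 = 11: 215/203
a_4 = 1: 233/220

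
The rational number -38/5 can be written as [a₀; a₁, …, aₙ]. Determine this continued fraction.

Run the Euclidean algorithm, recording each quotient:
-38 ÷ 5 → quotient -8, remainder 2
5 ÷ 2 → quotient 2, remainder 1
2 ÷ 1 → quotient 2, remainder 0

[-8; 2, 2]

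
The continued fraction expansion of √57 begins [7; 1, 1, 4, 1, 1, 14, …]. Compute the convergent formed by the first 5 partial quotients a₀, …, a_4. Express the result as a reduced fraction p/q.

Start with 1.
4 + 1/(1/1) = 4 + 1/1 = 5/1
1 + 1/(5/1) = 1 + 1/5 = 6/5
1 + 1/(6/5) = 1 + 5/6 = 11/6
7 + 1/(11/6) = 7 + 6/11 = 83/11

83/11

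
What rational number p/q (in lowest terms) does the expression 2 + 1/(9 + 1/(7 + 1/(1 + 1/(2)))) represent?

443/210

Starting at the tail and folding back:
Start with 2.
1 + 1/(2/1) = 1 + 1/2 = 3/2
7 + 1/(3/2) = 7 + 2/3 = 23/3
9 + 1/(23/3) = 9 + 3/23 = 210/23
2 + 1/(210/23) = 2 + 23/210 = 443/210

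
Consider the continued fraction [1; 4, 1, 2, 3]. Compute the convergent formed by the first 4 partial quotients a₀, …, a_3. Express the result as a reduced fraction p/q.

17/14

Start with 2.
1 + 1/(2/1) = 1 + 1/2 = 3/2
4 + 1/(3/2) = 4 + 2/3 = 14/3
1 + 1/(14/3) = 1 + 3/14 = 17/14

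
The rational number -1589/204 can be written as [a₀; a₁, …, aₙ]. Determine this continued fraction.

-1589 ÷ 204 → quotient -8, remainder 43
204 ÷ 43 → quotient 4, remainder 32
43 ÷ 32 → quotient 1, remainder 11
32 ÷ 11 → quotient 2, remainder 10
11 ÷ 10 → quotient 1, remainder 1
10 ÷ 1 → quotient 10, remainder 0

[-8; 4, 1, 2, 1, 10]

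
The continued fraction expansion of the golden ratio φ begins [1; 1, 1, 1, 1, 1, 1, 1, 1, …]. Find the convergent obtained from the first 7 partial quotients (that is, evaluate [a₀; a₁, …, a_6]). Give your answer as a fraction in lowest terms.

21/13

Starting at the tail and folding back:
Start with 1.
1 + 1/(1/1) = 1 + 1/1 = 2/1
1 + 1/(2/1) = 1 + 1/2 = 3/2
1 + 1/(3/2) = 1 + 2/3 = 5/3
1 + 1/(5/3) = 1 + 3/5 = 8/5
1 + 1/(8/5) = 1 + 5/8 = 13/8
1 + 1/(13/8) = 1 + 8/13 = 21/13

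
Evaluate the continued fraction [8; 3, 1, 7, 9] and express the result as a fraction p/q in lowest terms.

a_0 = 8: 8/1
a_1 = 3: 25/3
a_2 = 1: 33/4
a_3 = 7: 256/31
a_4 = 9: 2337/283

2337/283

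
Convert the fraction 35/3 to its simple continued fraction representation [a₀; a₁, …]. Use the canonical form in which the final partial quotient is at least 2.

[11; 1, 2]

Repeatedly divide and take the remainder:
35 = 11·3 + 2, so a_0 = 11
3 = 1·2 + 1, so a_1 = 1
2 = 2·1 + 0, so a_2 = 2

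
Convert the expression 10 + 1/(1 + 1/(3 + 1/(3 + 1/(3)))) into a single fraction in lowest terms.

Build up convergents one term at a time:
a_0 = 10: 10/1
a_1 = 1: 11/1
a_2 = 3: 43/4
a_3 = 3: 140/13
a_4 = 3: 463/43

463/43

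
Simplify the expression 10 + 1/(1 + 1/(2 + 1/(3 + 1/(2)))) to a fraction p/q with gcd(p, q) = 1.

a_0 = 10: 10/1
a_1 = 1: 11/1
a_2 = 2: 32/3
a_3 = 3: 107/10
a_4 = 2: 246/23

246/23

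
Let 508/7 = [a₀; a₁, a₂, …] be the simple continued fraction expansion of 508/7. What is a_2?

1

Run the Euclidean algorithm, recording each quotient:
508 ÷ 7 → quotient 72, remainder 4
7 ÷ 4 → quotient 1, remainder 3
4 ÷ 3 → quotient 1, remainder 1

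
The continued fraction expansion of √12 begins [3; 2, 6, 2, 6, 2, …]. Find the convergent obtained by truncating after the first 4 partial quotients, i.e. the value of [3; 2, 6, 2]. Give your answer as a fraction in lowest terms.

97/28

Starting at the tail and folding back:
Start with 2.
6 + 1/(2/1) = 6 + 1/2 = 13/2
2 + 1/(13/2) = 2 + 2/13 = 28/13
3 + 1/(28/13) = 3 + 13/28 = 97/28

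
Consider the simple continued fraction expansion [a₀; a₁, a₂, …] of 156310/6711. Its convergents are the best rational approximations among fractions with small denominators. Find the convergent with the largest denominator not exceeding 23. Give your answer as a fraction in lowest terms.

163/7

a_0 = 23: 23/1  (≤ bound)
a_1 = 3: 70/3  (≤ bound)
a_2 = 2: 163/7  (≤ bound)
a_3 = 3: 559/24  (> 23, stop)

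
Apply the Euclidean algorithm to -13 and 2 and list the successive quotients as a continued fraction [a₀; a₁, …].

Run the Euclidean algorithm, recording each quotient:
-13 = -7·2 + 1, so a_0 = -7
2 = 2·1 + 0, so a_1 = 2

[-7; 2]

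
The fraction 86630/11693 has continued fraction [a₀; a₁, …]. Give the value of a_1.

2

Apply division with remainder until the remainder is 0:
86630 ÷ 11693 → quotient 7, remainder 4779
11693 ÷ 4779 → quotient 2, remainder 2135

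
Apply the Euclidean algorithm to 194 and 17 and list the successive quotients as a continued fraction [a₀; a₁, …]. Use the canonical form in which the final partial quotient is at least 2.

194 ÷ 17 → quotient 11, remainder 7
17 ÷ 7 → quotient 2, remainder 3
7 ÷ 3 → quotient 2, remainder 1
3 ÷ 1 → quotient 3, remainder 0

[11; 2, 2, 3]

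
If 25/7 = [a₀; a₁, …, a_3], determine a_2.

Run the Euclidean algorithm, recording each quotient:
25 ÷ 7 → quotient 3, remainder 4
7 ÷ 4 → quotient 1, remainder 3
4 ÷ 3 → quotient 1, remainder 1

1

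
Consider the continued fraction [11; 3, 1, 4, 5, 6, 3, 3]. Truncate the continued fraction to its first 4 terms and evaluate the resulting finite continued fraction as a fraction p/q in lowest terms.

Collapse the nested fraction from the inside out:
Start with 4.
1 + 1/(4/1) = 1 + 1/4 = 5/4
3 + 1/(5/4) = 3 + 4/5 = 19/5
11 + 1/(19/5) = 11 + 5/19 = 214/19

214/19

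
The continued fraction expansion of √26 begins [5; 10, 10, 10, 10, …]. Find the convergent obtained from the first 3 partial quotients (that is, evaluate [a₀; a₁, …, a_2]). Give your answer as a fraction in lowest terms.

515/101

Use the convergent recurrence hₖ = aₖ·hₖ₋₁ + hₖ₋₂ (and likewise for the denominators kₖ):
a_0 = 5: 5/1
a_1 = 10: 51/10
a_2 = 10: 515/101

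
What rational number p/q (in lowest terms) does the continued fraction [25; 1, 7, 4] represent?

854/33

a_0 = 25: 25/1
a_1 = 1: 26/1
a_2 = 7: 207/8
a_3 = 4: 854/33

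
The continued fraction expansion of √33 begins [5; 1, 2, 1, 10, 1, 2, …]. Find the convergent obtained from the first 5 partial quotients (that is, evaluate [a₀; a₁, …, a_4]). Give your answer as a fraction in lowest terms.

247/43

a_0 = 5: 5/1
a_1 = 1: 6/1
a_2 = 2: 17/3
a_3 = 1: 23/4
a_4 = 10: 247/43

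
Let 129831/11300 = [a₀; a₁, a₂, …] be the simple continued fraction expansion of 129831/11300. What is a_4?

⌊129831/11300⌋ = 11, remainder 5531
⌊11300/5531⌋ = 2, remainder 238
⌊5531/238⌋ = 23, remainder 57
⌊238/57⌋ = 4, remainder 10
⌊57/10⌋ = 5, remainder 7

5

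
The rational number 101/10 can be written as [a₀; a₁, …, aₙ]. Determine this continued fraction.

Run the Euclidean algorithm, recording each quotient:
⌊101/10⌋ = 10, remainder 1
⌊10/1⌋ = 10, remainder 0

[10; 10]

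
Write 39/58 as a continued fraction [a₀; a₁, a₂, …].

[0; 1, 2, 19]

Repeatedly divide and take the remainder:
⌊39/58⌋ = 0, remainder 39
⌊58/39⌋ = 1, remainder 19
⌊39/19⌋ = 2, remainder 1
⌊19/1⌋ = 19, remainder 0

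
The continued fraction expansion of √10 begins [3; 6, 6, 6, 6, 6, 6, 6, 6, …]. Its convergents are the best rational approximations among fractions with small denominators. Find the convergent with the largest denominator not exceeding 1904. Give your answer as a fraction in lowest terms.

List convergents until the denominator exceeds the bound:
a_0 = 3: 3/1  (≤ bound)
a_1 = 6: 19/6  (≤ bound)
a_2 = 6: 117/37  (≤ bound)
a_3 = 6: 721/228  (≤ bound)
a_4 = 6: 4443/1405  (≤ bound)
a_5 = 6: 27379/8658  (> 1904, stop)

4443/1405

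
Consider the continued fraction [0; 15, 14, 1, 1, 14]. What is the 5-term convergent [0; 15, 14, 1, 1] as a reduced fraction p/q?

29/437

Work from the innermost term outward:
Start with 1.
1 + 1/(1/1) = 1 + 1/1 = 2/1
14 + 1/(2/1) = 14 + 1/2 = 29/2
15 + 1/(29/2) = 15 + 2/29 = 437/29
0 + 1/(437/29) = 0 + 29/437 = 29/437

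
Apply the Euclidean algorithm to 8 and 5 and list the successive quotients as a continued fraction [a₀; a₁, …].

[1; 1, 1, 2]

8 ÷ 5 → quotient 1, remainder 3
5 ÷ 3 → quotient 1, remainder 2
3 ÷ 2 → quotient 1, remainder 1
2 ÷ 1 → quotient 2, remainder 0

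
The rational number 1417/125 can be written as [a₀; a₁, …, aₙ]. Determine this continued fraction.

⌊1417/125⌋ = 11, remainder 42
⌊125/42⌋ = 2, remainder 41
⌊42/41⌋ = 1, remainder 1
⌊41/1⌋ = 41, remainder 0

[11; 2, 1, 41]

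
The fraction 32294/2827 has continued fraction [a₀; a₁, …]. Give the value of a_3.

Run the Euclidean algorithm, recording each quotient:
32294 = 11·2827 + 1197, so a_0 = 11
2827 = 2·1197 + 433, so a_1 = 2
1197 = 2·433 + 331, so a_2 = 2
433 = 1·331 + 102, so a_3 = 1

1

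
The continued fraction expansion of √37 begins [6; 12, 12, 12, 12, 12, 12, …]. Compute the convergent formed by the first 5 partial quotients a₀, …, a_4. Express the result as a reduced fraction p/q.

128766/21169

a_0 = 6: 6/1
a_1 = 12: 73/12
a_2 = 12: 882/145
a_3 = 12: 10657/1752
a_4 = 12: 128766/21169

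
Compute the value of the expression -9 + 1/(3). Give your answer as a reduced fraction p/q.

-26/3

Use the convergent recurrence hₖ = aₖ·hₖ₋₁ + hₖ₋₂ (and likewise for the denominators kₖ):
a_0 = -9: -9/1
a_1 = 3: -26/3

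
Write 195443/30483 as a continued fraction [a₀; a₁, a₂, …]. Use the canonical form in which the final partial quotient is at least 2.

[6; 2, 2, 3, 15, 6, 9, 2]

Run the Euclidean algorithm, recording each quotient:
195443 ÷ 30483 → quotient 6, remainder 12545
30483 ÷ 12545 → quotient 2, remainder 5393
12545 ÷ 5393 → quotient 2, remainder 1759
5393 ÷ 1759 → quotient 3, remainder 116
1759 ÷ 116 → quotient 15, remainder 19
116 ÷ 19 → quotient 6, remainder 2
19 ÷ 2 → quotient 9, remainder 1
2 ÷ 1 → quotient 2, remainder 0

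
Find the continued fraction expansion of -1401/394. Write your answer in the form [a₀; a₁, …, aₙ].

Apply division with remainder until the remainder is 0:
-1401 = -4·394 + 175, so a_0 = -4
394 = 2·175 + 44, so a_1 = 2
175 = 3·44 + 43, so a_2 = 3
44 = 1·43 + 1, so a_3 = 1
43 = 43·1 + 0, so a_4 = 43

[-4; 2, 3, 1, 43]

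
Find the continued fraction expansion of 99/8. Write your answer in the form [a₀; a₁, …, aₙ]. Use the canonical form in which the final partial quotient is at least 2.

99 ÷ 8 → quotient 12, remainder 3
8 ÷ 3 → quotient 2, remainder 2
3 ÷ 2 → quotient 1, remainder 1
2 ÷ 1 → quotient 2, remainder 0

[12; 2, 1, 2]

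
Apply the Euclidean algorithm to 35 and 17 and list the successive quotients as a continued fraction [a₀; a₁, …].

[2; 17]

⌊35/17⌋ = 2, remainder 1
⌊17/1⌋ = 17, remainder 0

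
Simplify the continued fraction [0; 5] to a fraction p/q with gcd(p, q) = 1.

1/5

Start with 5.
0 + 1/(5/1) = 0 + 1/5 = 1/5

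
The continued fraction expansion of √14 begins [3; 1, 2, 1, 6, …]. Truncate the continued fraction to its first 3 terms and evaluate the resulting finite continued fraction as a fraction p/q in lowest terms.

Collapse the nested fraction from the inside out:
Start with 2.
1 + 1/(2/1) = 1 + 1/2 = 3/2
3 + 1/(3/2) = 3 + 2/3 = 11/3

11/3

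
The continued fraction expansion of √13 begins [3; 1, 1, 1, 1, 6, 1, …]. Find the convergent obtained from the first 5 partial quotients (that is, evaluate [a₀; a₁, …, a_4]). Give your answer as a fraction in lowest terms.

18/5

Build up convergents one term at a time:
a_0 = 3: 3/1
a_1 = 1: 4/1
a_2 = 1: 7/2
a_3 = 1: 11/3
a_4 = 1: 18/5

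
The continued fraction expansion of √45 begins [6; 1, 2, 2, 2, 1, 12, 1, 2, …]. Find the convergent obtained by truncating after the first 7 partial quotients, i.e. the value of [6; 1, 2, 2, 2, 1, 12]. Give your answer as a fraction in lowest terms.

2046/305

Build up convergents one term at a time:
a_0 = 6: 6/1
a_1 = 1: 7/1
a_2 = 2: 20/3
a_3 = 2: 47/7
a_4 = 2: 114/17
a_5 = 1: 161/24
a_6 = 12: 2046/305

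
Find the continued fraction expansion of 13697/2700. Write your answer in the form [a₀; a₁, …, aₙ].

Apply division with remainder until the remainder is 0:
13697 = 5·2700 + 197, so a_0 = 5
2700 = 13·197 + 139, so a_1 = 13
197 = 1·139 + 58, so a_2 = 1
139 = 2·58 + 23, so a_3 = 2
58 = 2·23 + 12, so a_4 = 2
23 = 1·12 + 11, so a_5 = 1
12 = 1·11 + 1, so a_6 = 1
11 = 11·1 + 0, so a_7 = 11

[5; 13, 1, 2, 2, 1, 1, 11]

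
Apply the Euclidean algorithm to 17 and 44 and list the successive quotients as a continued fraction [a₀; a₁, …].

[0; 2, 1, 1, 2, 3]

⌊17/44⌋ = 0, remainder 17
⌊44/17⌋ = 2, remainder 10
⌊17/10⌋ = 1, remainder 7
⌊10/7⌋ = 1, remainder 3
⌊7/3⌋ = 2, remainder 1
⌊3/1⌋ = 3, remainder 0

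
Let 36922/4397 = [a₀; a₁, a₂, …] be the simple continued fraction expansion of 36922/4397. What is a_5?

Run the Euclidean algorithm, recording each quotient:
⌊36922/4397⌋ = 8, remainder 1746
⌊4397/1746⌋ = 2, remainder 905
⌊1746/905⌋ = 1, remainder 841
⌊905/841⌋ = 1, remainder 64
⌊841/64⌋ = 13, remainder 9
⌊64/9⌋ = 7, remainder 1

7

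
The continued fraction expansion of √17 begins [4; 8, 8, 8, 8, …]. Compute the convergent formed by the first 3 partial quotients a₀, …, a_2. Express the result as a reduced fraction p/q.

Start with 8.
8 + 1/(8/1) = 8 + 1/8 = 65/8
4 + 1/(65/8) = 4 + 8/65 = 268/65

268/65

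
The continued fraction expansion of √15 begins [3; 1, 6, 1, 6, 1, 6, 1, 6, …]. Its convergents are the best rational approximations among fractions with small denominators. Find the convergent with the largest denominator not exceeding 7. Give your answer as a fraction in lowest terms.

27/7

List convergents until the denominator exceeds the bound:
a_0 = 3: 3/1  (≤ bound)
a_1 = 1: 4/1  (≤ bound)
a_2 = 6: 27/7  (≤ bound)
a_3 = 1: 31/8  (> 7, stop)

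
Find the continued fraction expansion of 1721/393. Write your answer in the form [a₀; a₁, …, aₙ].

[4; 2, 1, 1, 1, 3, 6, 2]

1721 ÷ 393 → quotient 4, remainder 149
393 ÷ 149 → quotient 2, remainder 95
149 ÷ 95 → quotient 1, remainder 54
95 ÷ 54 → quotient 1, remainder 41
54 ÷ 41 → quotient 1, remainder 13
41 ÷ 13 → quotient 3, remainder 2
13 ÷ 2 → quotient 6, remainder 1
2 ÷ 1 → quotient 2, remainder 0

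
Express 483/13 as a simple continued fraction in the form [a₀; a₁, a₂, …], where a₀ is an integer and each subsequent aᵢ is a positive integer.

Run the Euclidean algorithm, recording each quotient:
483 = 37·13 + 2, so a_0 = 37
13 = 6·2 + 1, so a_1 = 6
2 = 2·1 + 0, so a_2 = 2

[37; 6, 2]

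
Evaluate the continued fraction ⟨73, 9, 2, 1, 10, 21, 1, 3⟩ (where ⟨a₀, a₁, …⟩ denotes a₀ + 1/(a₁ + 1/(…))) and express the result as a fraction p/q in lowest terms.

a_0 = 73: 73/1
a_1 = 9: 658/9
a_2 = 2: 1389/19
a_3 = 1: 2047/28
a_4 = 10: 21859/299
a_5 = 21: 461086/6307
a_6 = 1: 482945/6606
a_7 = 3: 1909921/26125

1909921/26125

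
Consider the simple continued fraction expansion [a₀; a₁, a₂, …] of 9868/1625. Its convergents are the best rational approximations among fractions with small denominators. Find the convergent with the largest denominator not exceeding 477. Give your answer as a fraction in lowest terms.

1087/179

List convergents until the denominator exceeds the bound:
a_0 = 6: 6/1  (≤ bound)
a_1 = 13: 79/13  (≤ bound)
a_2 = 1: 85/14  (≤ bound)
a_3 = 3: 334/55  (≤ bound)
a_4 = 2: 753/124  (≤ bound)
a_5 = 1: 1087/179  (≤ bound)
a_6 = 2: 2927/482  (> 477, stop)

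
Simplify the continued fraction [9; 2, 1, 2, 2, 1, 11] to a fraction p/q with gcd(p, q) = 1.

Start with 11.
1 + 1/(11/1) = 1 + 1/11 = 12/11
2 + 1/(12/11) = 2 + 11/12 = 35/12
2 + 1/(35/12) = 2 + 12/35 = 82/35
1 + 1/(82/35) = 1 + 35/82 = 117/82
2 + 1/(117/82) = 2 + 82/117 = 316/117
9 + 1/(316/117) = 9 + 117/316 = 2961/316

2961/316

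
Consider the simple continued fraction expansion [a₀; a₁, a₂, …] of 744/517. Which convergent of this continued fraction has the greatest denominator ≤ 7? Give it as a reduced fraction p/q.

a_0 = 1: 1/1  (≤ bound)
a_1 = 2: 3/2  (≤ bound)
a_2 = 3: 10/7  (≤ bound)
a_3 = 1: 13/9  (> 7, stop)

10/7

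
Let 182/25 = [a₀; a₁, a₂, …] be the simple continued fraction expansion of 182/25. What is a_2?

Run the Euclidean algorithm, recording each quotient:
182 ÷ 25 → quotient 7, remainder 7
25 ÷ 7 → quotient 3, remainder 4
7 ÷ 4 → quotient 1, remainder 3

1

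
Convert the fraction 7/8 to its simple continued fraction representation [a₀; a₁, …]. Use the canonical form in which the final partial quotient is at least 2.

Apply division with remainder until the remainder is 0:
⌊7/8⌋ = 0, remainder 7
⌊8/7⌋ = 1, remainder 1
⌊7/1⌋ = 7, remainder 0

[0; 1, 7]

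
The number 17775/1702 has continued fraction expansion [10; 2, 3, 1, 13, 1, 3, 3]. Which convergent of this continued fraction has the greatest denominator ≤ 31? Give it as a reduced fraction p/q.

94/9

a_0 = 10: 10/1  (≤ bound)
a_1 = 2: 21/2  (≤ bound)
a_2 = 3: 73/7  (≤ bound)
a_3 = 1: 94/9  (≤ bound)
a_4 = 13: 1295/124  (> 31, stop)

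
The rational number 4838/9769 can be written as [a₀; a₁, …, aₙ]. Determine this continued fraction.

[0; 2, 52, 46, 2]

⌊4838/9769⌋ = 0, remainder 4838
⌊9769/4838⌋ = 2, remainder 93
⌊4838/93⌋ = 52, remainder 2
⌊93/2⌋ = 46, remainder 1
⌊2/1⌋ = 2, remainder 0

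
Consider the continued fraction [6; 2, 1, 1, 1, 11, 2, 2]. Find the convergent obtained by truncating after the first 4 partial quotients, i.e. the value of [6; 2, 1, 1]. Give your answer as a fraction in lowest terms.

32/5

Use the convergent recurrence hₖ = aₖ·hₖ₋₁ + hₖ₋₂ (and likewise for the denominators kₖ):
a_0 = 6: 6/1
a_1 = 2: 13/2
a_2 = 1: 19/3
a_3 = 1: 32/5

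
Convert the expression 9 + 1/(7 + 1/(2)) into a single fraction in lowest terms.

Start with 2.
7 + 1/(2/1) = 7 + 1/2 = 15/2
9 + 1/(15/2) = 9 + 2/15 = 137/15

137/15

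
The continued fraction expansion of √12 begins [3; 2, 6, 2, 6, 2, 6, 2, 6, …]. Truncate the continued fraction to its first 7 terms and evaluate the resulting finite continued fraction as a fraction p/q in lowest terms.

a_0 = 3: 3/1
a_1 = 2: 7/2
a_2 = 6: 45/13
a_3 = 2: 97/28
a_4 = 6: 627/181
a_5 = 2: 1351/390
a_6 = 6: 8733/2521

8733/2521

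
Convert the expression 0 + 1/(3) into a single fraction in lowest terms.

1/3

Start with 3.
0 + 1/(3/1) = 0 + 1/3 = 1/3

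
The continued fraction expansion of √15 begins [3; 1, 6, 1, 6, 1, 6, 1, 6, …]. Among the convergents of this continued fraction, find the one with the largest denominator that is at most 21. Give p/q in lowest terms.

31/8

a_0 = 3: 3/1  (≤ bound)
a_1 = 1: 4/1  (≤ bound)
a_2 = 6: 27/7  (≤ bound)
a_3 = 1: 31/8  (≤ bound)
a_4 = 6: 213/55  (> 21, stop)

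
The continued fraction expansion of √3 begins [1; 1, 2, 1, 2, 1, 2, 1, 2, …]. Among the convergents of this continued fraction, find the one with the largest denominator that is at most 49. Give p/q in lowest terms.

71/41

List convergents until the denominator exceeds the bound:
a_0 = 1: 1/1  (≤ bound)
a_1 = 1: 2/1  (≤ bound)
a_2 = 2: 5/3  (≤ bound)
a_3 = 1: 7/4  (≤ bound)
a_4 = 2: 19/11  (≤ bound)
a_5 = 1: 26/15  (≤ bound)
a_6 = 2: 71/41  (≤ bound)
a_7 = 1: 97/56  (> 49, stop)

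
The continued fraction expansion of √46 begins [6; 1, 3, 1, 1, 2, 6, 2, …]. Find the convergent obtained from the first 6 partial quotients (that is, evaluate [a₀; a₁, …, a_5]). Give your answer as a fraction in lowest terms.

156/23

a_0 = 6: 6/1
a_1 = 1: 7/1
a_2 = 3: 27/4
a_3 = 1: 34/5
a_4 = 1: 61/9
a_5 = 2: 156/23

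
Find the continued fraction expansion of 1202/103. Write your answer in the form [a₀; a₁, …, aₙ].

Run the Euclidean algorithm, recording each quotient:
⌊1202/103⌋ = 11, remainder 69
⌊103/69⌋ = 1, remainder 34
⌊69/34⌋ = 2, remainder 1
⌊34/1⌋ = 34, remainder 0

[11; 1, 2, 34]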